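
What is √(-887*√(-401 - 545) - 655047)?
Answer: √(-655047 - 887*I*√946) ≈ 16.85 - 809.53*I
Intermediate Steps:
√(-887*√(-401 - 545) - 655047) = √(-887*I*√946 - 655047) = √(-655047 - 887*I*√946)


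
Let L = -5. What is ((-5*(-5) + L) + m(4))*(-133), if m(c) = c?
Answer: -3192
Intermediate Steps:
((-5*(-5) + L) + m(4))*(-133) = ((-5*(-5) - 5) + 4)*(-133) = ((25 - 5) + 4)*(-133) = (20 + 4)*(-133) = 24*(-133) = -3192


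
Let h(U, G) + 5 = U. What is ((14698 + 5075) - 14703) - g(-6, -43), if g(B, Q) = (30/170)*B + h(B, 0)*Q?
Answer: 78167/17 ≈ 4598.1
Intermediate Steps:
h(U, G) = -5 + U
g(B, Q) = 3*B/17 + Q*(-5 + B) (g(B, Q) = (30/170)*B + (-5 + B)*Q = (30*(1/170))*B + Q*(-5 + B) = 3*B/17 + Q*(-5 + B))
((14698 + 5075) - 14703) - g(-6, -43) = ((14698 + 5075) - 14703) - ((3/17)*(-6) - 43*(-5 - 6)) = (19773 - 14703) - (-18/17 - 43*(-11)) = 5070 - (-18/17 + 473) = 5070 - 1*8023/17 = 5070 - 8023/17 = 78167/17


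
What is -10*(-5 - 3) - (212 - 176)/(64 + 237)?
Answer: 24044/301 ≈ 79.880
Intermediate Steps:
-10*(-5 - 3) - (212 - 176)/(64 + 237) = -10*(-8) - 36/301 = 80 - 36/301 = 24044/301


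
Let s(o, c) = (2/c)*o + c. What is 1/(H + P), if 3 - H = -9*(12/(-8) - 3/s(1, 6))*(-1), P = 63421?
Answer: 38/2410787 ≈ 1.5762e-5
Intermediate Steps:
s(o, c) = c + 2*o/c (s(o, c) = 2*o/c + c = c + 2*o/c)
H = 789/38 (H = 3 - (-9*(12/(-8) - 3/(6 + 2*1/6)))*(-1) = 3 - (-9*(12*(-1/8) - 3/(6 + 2*1*(1/6))))*(-1) = 3 - (-9*(-3/2 - 3/(6 + 1/3)))*(-1) = 3 - (-9*(-3/2 - 3/19/3))*(-1) = 3 - (-9*(-3/2 - 3*3/19))*(-1) = 3 - (-9*(-3/2 - 9/19))*(-1) = 3 - (-9*(-75/38))*(-1) = 3 - 675*(-1)/38 = 3 - 1*(-675/38) = 3 + 675/38 = 789/38 ≈ 20.763)
1/(H + P) = 1/(789/38 + 63421) = 1/(2410787/38) = 38/2410787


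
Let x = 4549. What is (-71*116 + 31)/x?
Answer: -8205/4549 ≈ -1.8037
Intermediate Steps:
(-71*116 + 31)/x = (-71*116 + 31)/4549 = (-8236 + 31)*(1/4549) = -8205*1/4549 = -8205/4549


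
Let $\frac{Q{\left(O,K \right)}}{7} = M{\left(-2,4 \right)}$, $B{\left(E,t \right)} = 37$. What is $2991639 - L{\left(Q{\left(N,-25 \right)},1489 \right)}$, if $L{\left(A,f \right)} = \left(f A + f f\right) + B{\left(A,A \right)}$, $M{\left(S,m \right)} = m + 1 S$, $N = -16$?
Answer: $753635$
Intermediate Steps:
$M{\left(S,m \right)} = S + m$ ($M{\left(S,m \right)} = m + S = S + m$)
$Q{\left(O,K \right)} = 14$ ($Q{\left(O,K \right)} = 7 \left(-2 + 4\right) = 7 \cdot 2 = 14$)
$L{\left(A,f \right)} = 37 + f^{2} + A f$ ($L{\left(A,f \right)} = \left(f A + f f\right) + 37 = \left(A f + f^{2}\right) + 37 = \left(f^{2} + A f\right) + 37 = 37 + f^{2} + A f$)
$2991639 - L{\left(Q{\left(N,-25 \right)},1489 \right)} = 2991639 - \left(37 + 1489^{2} + 14 \cdot 1489\right) = 2991639 - \left(37 + 2217121 + 20846\right) = 2991639 - 2238004 = 753635$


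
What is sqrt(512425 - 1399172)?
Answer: I*sqrt(886747) ≈ 941.67*I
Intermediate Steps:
sqrt(512425 - 1399172) = sqrt(-886747) = I*sqrt(886747)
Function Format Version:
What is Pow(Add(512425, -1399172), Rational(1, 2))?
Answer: Mul(I, Pow(886747, Rational(1, 2))) ≈ Mul(941.67, I)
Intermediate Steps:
Pow(Add(512425, -1399172), Rational(1, 2)) = Pow(-886747, Rational(1, 2)) = Mul(I, Pow(886747, Rational(1, 2)))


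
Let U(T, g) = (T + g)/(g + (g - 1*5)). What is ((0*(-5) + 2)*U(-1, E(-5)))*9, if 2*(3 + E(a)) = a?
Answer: 117/16 ≈ 7.3125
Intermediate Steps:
E(a) = -3 + a/2
U(T, g) = (T + g)/(-5 + 2*g) (U(T, g) = (T + g)/(g + (g - 5)) = (T + g)/(g + (-5 + g)) = (T + g)/(-5 + 2*g))
((0*(-5) + 2)*U(-1, E(-5)))*9 = ((0*(-5) + 2)*((-1 + (-3 + (1/2)*(-5)))/(-5 + 2*(-3 + (1/2)*(-5)))))*9 = ((0 + 2)*((-1 + (-3 - 5/2))/(-5 + 2*(-3 - 5/2))))*9 = (2*((-1 - 11/2)/(-5 + 2*(-11/2))))*9 = (2*(-13/2/(-5 - 11)))*9 = (2*(-13/2/(-16)))*9 = (2*(-1/16*(-13/2)))*9 = (2*(13/32))*9 = (13/16)*9 = 117/16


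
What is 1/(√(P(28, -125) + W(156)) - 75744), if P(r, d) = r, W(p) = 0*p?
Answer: -18936/1434288377 - √7/2868576754 ≈ -1.3203e-5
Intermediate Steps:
W(p) = 0
1/(√(P(28, -125) + W(156)) - 75744) = 1/(√(28 + 0) - 75744) = 1/(√28 - 75744) = 1/(2*√7 - 75744) = 1/(-75744 + 2*√7)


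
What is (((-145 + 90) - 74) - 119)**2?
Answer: 61504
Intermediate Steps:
(((-145 + 90) - 74) - 119)**2 = ((-55 - 74) - 119)**2 = (-129 - 119)**2 = (-248)**2 = 61504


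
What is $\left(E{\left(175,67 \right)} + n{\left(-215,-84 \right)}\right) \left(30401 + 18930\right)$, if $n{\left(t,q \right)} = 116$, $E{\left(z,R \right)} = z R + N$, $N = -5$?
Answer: $583881716$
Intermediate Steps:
$E{\left(z,R \right)} = -5 + R z$ ($E{\left(z,R \right)} = z R - 5 = R z - 5 = -5 + R z$)
$\left(E{\left(175,67 \right)} + n{\left(-215,-84 \right)}\right) \left(30401 + 18930\right) = \left(\left(-5 + 67 \cdot 175\right) + 116\right) \left(30401 + 18930\right) = \left(\left(-5 + 11725\right) + 116\right) 49331 = \left(11720 + 116\right) 49331 = 11836 \cdot 49331 = 583881716$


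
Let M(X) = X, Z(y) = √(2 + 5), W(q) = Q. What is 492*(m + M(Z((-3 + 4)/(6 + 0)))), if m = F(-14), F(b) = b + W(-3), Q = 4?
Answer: -4920 + 492*√7 ≈ -3618.3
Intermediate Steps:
W(q) = 4
F(b) = 4 + b (F(b) = b + 4 = 4 + b)
Z(y) = √7
m = -10 (m = 4 - 14 = -10)
492*(m + M(Z((-3 + 4)/(6 + 0)))) = 492*(-10 + √7) = -4920 + 492*√7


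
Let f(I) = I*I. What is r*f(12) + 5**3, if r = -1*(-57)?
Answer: 8333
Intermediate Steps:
f(I) = I**2
r = 57
r*f(12) + 5**3 = 57*12**2 + 5**3 = 57*144 + 125 = 8208 + 125 = 8333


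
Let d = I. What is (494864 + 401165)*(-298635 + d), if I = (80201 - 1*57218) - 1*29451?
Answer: -273381135987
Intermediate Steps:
I = -6468 (I = (80201 - 57218) - 29451 = 22983 - 29451 = -6468)
d = -6468
(494864 + 401165)*(-298635 + d) = (494864 + 401165)*(-298635 - 6468) = 896029*(-305103) = -273381135987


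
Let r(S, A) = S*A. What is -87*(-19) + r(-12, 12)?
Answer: 1509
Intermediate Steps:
r(S, A) = A*S
-87*(-19) + r(-12, 12) = -87*(-19) + 12*(-12) = 1653 - 144 = 1509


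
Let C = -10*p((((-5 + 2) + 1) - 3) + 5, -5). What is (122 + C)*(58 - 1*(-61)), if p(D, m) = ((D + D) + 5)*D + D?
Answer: 14518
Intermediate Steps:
p(D, m) = D + D*(5 + 2*D) (p(D, m) = (2*D + 5)*D + D = (5 + 2*D)*D + D = D*(5 + 2*D) + D = D + D*(5 + 2*D))
C = 0 (C = -20*((((-5 + 2) + 1) - 3) + 5)*(3 + ((((-5 + 2) + 1) - 3) + 5)) = -20*(((-3 + 1) - 3) + 5)*(3 + (((-3 + 1) - 3) + 5)) = -20*((-2 - 3) + 5)*(3 + ((-2 - 3) + 5)) = -20*(-5 + 5)*(3 + (-5 + 5)) = -20*0*(3 + 0) = -20*0*3 = -10*0 = 0)
(122 + C)*(58 - 1*(-61)) = (122 + 0)*(58 - 1*(-61)) = 122*(58 + 61) = 122*119 = 14518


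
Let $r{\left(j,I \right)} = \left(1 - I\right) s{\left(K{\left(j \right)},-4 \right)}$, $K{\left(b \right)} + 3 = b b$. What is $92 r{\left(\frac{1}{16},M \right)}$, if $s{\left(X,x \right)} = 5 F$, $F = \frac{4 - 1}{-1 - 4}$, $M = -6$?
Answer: $-1932$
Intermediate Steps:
$F = - \frac{3}{5}$ ($F = \frac{3}{-5} = 3 \left(- \frac{1}{5}\right) = - \frac{3}{5} \approx -0.6$)
$K{\left(b \right)} = -3 + b^{2}$ ($K{\left(b \right)} = -3 + b b = -3 + b^{2}$)
$s{\left(X,x \right)} = -3$ ($s{\left(X,x \right)} = 5 \left(- \frac{3}{5}\right) = -3$)
$r{\left(j,I \right)} = -3 + 3 I$ ($r{\left(j,I \right)} = \left(1 - I\right) \left(-3\right) = -3 + 3 I$)
$92 r{\left(\frac{1}{16},M \right)} = 92 \left(-3 + 3 \left(-6\right)\right) = 92 \left(-3 - 18\right) = 92 \left(-21\right) = -1932$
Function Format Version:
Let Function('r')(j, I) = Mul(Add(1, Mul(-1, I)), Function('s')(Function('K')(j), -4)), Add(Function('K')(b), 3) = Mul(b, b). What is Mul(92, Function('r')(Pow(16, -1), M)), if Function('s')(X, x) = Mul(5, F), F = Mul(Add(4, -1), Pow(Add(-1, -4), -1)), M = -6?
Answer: -1932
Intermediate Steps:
F = Rational(-3, 5) (F = Mul(3, Pow(-5, -1)) = Mul(3, Rational(-1, 5)) = Rational(-3, 5) ≈ -0.60000)
Function('K')(b) = Add(-3, Pow(b, 2)) (Function('K')(b) = Add(-3, Mul(b, b)) = Add(-3, Pow(b, 2)))
Function('s')(X, x) = -3 (Function('s')(X, x) = Mul(5, Rational(-3, 5)) = -3)
Function('r')(j, I) = Add(-3, Mul(3, I)) (Function('r')(j, I) = Mul(Add(1, Mul(-1, I)), -3) = Add(-3, Mul(3, I)))
Mul(92, Function('r')(Pow(16, -1), M)) = Mul(92, Add(-3, Mul(3, -6))) = Mul(92, Add(-3, -18)) = Mul(92, -21) = -1932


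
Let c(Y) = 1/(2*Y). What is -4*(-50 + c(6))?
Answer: 599/3 ≈ 199.67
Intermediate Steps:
c(Y) = 1/(2*Y)
-4*(-50 + c(6)) = -4*(-50 + (1/2)/6) = -4*(-50 + (1/2)*(1/6)) = -4*(-50 + 1/12) = -4*(-599/12) = 599/3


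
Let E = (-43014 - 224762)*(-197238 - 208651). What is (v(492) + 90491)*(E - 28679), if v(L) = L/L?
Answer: 9835331530309020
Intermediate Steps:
E = 108687332864 (E = -267776*(-405889) = 108687332864)
v(L) = 1
(v(492) + 90491)*(E - 28679) = (1 + 90491)*(108687332864 - 28679) = 90492*108687304185 = 9835331530309020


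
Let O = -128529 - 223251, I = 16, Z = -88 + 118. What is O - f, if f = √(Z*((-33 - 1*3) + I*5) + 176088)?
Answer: -351780 - 48*√77 ≈ -3.5220e+5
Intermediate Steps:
Z = 30
f = 48*√77 (f = √(30*((-33 - 1*3) + 16*5) + 176088) = √(30*((-33 - 3) + 80) + 176088) = √(30*(-36 + 80) + 176088) = √(30*44 + 176088) = √(1320 + 176088) = √177408 = 48*√77 ≈ 421.20)
O = -351780
O - f = -351780 - 48*√77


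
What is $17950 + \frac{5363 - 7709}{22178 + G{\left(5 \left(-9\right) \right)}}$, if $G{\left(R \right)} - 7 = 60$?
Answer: $\frac{133098468}{7415} \approx 17950.0$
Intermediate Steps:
$G{\left(R \right)} = 67$ ($G{\left(R \right)} = 7 + 60 = 67$)
$17950 + \frac{5363 - 7709}{22178 + G{\left(5 \left(-9\right) \right)}} = 17950 + \frac{5363 - 7709}{22178 + 67} = 17950 - \frac{2346}{22245} = 17950 - \frac{782}{7415} = \frac{133098468}{7415}$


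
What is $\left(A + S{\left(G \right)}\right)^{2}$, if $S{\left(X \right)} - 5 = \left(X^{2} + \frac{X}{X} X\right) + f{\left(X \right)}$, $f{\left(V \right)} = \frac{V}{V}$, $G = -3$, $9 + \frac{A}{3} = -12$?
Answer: $2601$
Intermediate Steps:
$A = -63$ ($A = -27 + 3 \left(-12\right) = -27 - 36 = -63$)
$f{\left(V \right)} = 1$
$S{\left(X \right)} = 6 + X + X^{2}$ ($S{\left(X \right)} = 5 + \left(\left(X^{2} + \frac{X}{X} X\right) + 1\right) = 5 + \left(\left(X^{2} + 1 X\right) + 1\right) = 5 + \left(\left(X^{2} + X\right) + 1\right) = 5 + \left(\left(X + X^{2}\right) + 1\right) = 5 + \left(1 + X + X^{2}\right) = 6 + X + X^{2}$)
$\left(A + S{\left(G \right)}\right)^{2} = \left(-63 + \left(6 - 3 + \left(-3\right)^{2}\right)\right)^{2} = \left(-63 + \left(6 - 3 + 9\right)\right)^{2} = \left(-63 + 12\right)^{2} = \left(-51\right)^{2} = 2601$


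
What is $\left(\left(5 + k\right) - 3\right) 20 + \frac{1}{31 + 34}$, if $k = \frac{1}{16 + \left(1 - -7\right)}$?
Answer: $\frac{15931}{390} \approx 40.849$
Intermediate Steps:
$k = \frac{1}{24}$ ($k = \frac{1}{16 + \left(1 + 7\right)} = \frac{1}{16 + 8} = \frac{1}{24} \approx 0.041667$)
$\left(\left(5 + k\right) - 3\right) 20 + \frac{1}{31 + 34} = \left(\left(5 + \frac{1}{24}\right) - 3\right) 20 + \frac{1}{31 + 34} = \left(\frac{121}{24} - 3\right) 20 + \frac{1}{65} = \frac{49}{24} \cdot 20 + \frac{1}{65} = \frac{245}{6} + \frac{1}{65} = \frac{15931}{390}$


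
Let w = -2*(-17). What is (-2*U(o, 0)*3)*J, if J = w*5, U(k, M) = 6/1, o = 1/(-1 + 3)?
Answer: -6120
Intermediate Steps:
w = 34
o = ½ (o = 1/2 = ½ ≈ 0.50000)
U(k, M) = 6 (U(k, M) = 6*1 = 6)
J = 170 (J = 34*5 = 170)
(-2*U(o, 0)*3)*J = (-2*6*3)*170 = -12*3*170 = -36*170 = -6120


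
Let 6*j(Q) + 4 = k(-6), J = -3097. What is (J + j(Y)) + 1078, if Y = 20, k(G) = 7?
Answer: -4037/2 ≈ -2018.5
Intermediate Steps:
j(Q) = ½ (j(Q) = -⅔ + (⅙)*7 = -⅔ + 7/6 = ½)
(J + j(Y)) + 1078 = (-3097 + ½) + 1078 = -6193/2 + 1078 = -4037/2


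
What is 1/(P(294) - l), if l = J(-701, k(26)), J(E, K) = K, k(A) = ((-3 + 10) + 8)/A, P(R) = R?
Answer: 26/7629 ≈ 0.0034080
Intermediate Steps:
k(A) = 15/A (k(A) = (7 + 8)/A = 15/A)
l = 15/26 ≈ 0.57692
1/(P(294) - l) = 1/(294 - 1*15/26) = 1/(294 - 15/26) = 1/(7629/26) = 26/7629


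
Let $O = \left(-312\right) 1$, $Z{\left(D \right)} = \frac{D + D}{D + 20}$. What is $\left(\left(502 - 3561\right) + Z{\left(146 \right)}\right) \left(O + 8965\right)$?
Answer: $- \frac{2195707403}{83} \approx -2.6454 \cdot 10^{7}$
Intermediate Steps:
$Z{\left(D \right)} = \frac{2 D}{20 + D}$
$O = -312$
$\left(\left(502 - 3561\right) + Z{\left(146 \right)}\right) \left(O + 8965\right) = \left(\left(502 - 3561\right) + 2 \cdot 146 \frac{1}{20 + 146}\right) \left(-312 + 8965\right) = \left(-3059 + 2 \cdot 146 \cdot \frac{1}{166}\right) 8653 = \left(-3059 + \frac{146}{83}\right) 8653 = \left(- \frac{253751}{83}\right) 8653 = - \frac{2195707403}{83}$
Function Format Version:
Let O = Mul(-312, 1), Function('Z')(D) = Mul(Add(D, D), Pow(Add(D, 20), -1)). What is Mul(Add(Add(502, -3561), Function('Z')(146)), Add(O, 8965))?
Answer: Rational(-2195707403, 83) ≈ -2.6454e+7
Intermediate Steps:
Function('Z')(D) = Mul(2, D, Pow(Add(20, D), -1)) (Function('Z')(D) = Mul(Mul(2, D), Pow(Add(20, D), -1)) = Mul(2, D, Pow(Add(20, D), -1)))
O = -312
Mul(Add(Add(502, -3561), Function('Z')(146)), Add(O, 8965)) = Mul(Add(Add(502, -3561), Mul(2, 146, Pow(Add(20, 146), -1))), Add(-312, 8965)) = Mul(Add(-3059, Mul(2, 146, Pow(166, -1))), 8653) = Mul(Add(-3059, Mul(2, 146, Rational(1, 166))), 8653) = Mul(Add(-3059, Rational(146, 83)), 8653) = Mul(Rational(-253751, 83), 8653) = Rational(-2195707403, 83)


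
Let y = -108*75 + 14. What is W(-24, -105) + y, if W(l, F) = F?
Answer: -8191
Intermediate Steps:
y = -8086 (y = -8100 + 14 = -8086)
W(-24, -105) + y = -105 - 8086 = -8191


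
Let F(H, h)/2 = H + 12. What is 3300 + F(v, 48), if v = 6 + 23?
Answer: 3382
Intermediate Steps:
v = 29
F(H, h) = 24 + 2*H (F(H, h) = 2*(H + 12) = 2*(12 + H) = 24 + 2*H)
3300 + F(v, 48) = 3300 + (24 + 2*29) = 3300 + (24 + 58) = 3300 + 82 = 3382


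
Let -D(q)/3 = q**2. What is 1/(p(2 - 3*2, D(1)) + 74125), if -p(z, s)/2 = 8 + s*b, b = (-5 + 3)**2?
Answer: 1/74133 ≈ 1.3489e-5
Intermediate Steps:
b = 4 (b = (-2)**2 = 4)
D(q) = -3*q**2
p(z, s) = -16 - 8*s (p(z, s) = -2*(8 + s*4) = -2*(8 + 4*s) = -16 - 8*s)
1/(p(2 - 3*2, D(1)) + 74125) = 1/((-16 - (-24)*1**2) + 74125) = 1/((-16 - (-24)) + 74125) = 1/((-16 - 8*(-3)) + 74125) = 1/((-16 + 24) + 74125) = 1/(8 + 74125) = 1/74133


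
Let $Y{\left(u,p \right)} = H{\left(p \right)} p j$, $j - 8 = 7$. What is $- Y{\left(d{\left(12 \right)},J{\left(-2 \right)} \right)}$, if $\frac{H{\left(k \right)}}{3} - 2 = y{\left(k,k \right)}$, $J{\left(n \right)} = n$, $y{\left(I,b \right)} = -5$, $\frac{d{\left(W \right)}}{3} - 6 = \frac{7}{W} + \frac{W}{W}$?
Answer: $-270$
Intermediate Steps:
$d{\left(W \right)} = 21 + \frac{21}{W}$ ($d{\left(W \right)} = 18 + 3 \left(\frac{7}{W} + \frac{W}{W}\right) = 18 + 3 \left(\frac{7}{W} + 1\right) = 18 + 3 \left(1 + \frac{7}{W}\right) = 18 + \left(3 + \frac{21}{W}\right) = 21 + \frac{21}{W}$)
$H{\left(k \right)} = -9$ ($H{\left(k \right)} = 6 + 3 \left(-5\right) = 6 - 15 = -9$)
$j = 15$ ($j = 8 + 7 = 15$)
$Y{\left(u,p \right)} = - 135 p$ ($Y{\left(u,p \right)} = - 9 p 15 = - 135 p$)
$- Y{\left(d{\left(12 \right)},J{\left(-2 \right)} \right)} = - \left(-135\right) \left(-2\right) = \left(-1\right) 270 = -270$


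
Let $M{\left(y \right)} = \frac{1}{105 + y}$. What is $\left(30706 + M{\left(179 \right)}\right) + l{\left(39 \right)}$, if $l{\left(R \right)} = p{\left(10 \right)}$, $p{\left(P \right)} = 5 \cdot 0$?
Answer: $\frac{8720505}{284} \approx 30706.0$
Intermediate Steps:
$p{\left(P \right)} = 0$
$l{\left(R \right)} = 0$
$\left(30706 + M{\left(179 \right)}\right) + l{\left(39 \right)} = \left(30706 + \frac{1}{105 + 179}\right) + 0 = \left(30706 + \frac{1}{284}\right) + 0 = \frac{8720505}{284} + 0 = \frac{8720505}{284}$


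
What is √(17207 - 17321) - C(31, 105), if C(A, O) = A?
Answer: -31 + I*√114 ≈ -31.0 + 10.677*I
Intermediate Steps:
√(17207 - 17321) - C(31, 105) = √(17207 - 17321) - 1*31 = √(-114) - 31 = I*√114 - 31 = -31 + I*√114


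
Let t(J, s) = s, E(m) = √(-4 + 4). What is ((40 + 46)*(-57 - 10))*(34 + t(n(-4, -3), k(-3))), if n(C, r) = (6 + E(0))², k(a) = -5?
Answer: -167098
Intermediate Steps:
E(m) = 0 (E(m) = √0 = 0)
n(C, r) = 36 (n(C, r) = (6 + 0)² = 6² = 36)
((40 + 46)*(-57 - 10))*(34 + t(n(-4, -3), k(-3))) = ((40 + 46)*(-57 - 10))*(34 - 5) = (86*(-67))*29 = -5762*29 = -167098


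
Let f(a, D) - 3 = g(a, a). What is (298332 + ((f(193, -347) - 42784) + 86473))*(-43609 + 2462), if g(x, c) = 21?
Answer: -14074125615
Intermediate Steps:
f(a, D) = 24 (f(a, D) = 3 + 21 = 24)
(298332 + ((f(193, -347) - 42784) + 86473))*(-43609 + 2462) = (298332 + ((24 - 42784) + 86473))*(-43609 + 2462) = (298332 + (-42760 + 86473))*(-41147) = (298332 + 43713)*(-41147) = 342045*(-41147) = -14074125615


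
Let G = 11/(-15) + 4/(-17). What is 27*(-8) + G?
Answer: -55327/255 ≈ -216.97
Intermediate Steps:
G = -247/255 (G = 11*(-1/15) + 4*(-1/17) = -11/15 - 4/17 = -247/255 ≈ -0.96863)
27*(-8) + G = 27*(-8) - 247/255 = -216 - 247/255 = -55327/255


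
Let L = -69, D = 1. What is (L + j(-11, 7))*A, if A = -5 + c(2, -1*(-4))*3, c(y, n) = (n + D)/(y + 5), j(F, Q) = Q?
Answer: 1240/7 ≈ 177.14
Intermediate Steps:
c(y, n) = (1 + n)/(5 + y) (c(y, n) = (n + 1)/(y + 5) = (1 + n)/(5 + y))
A = -20/7 (A = -5 + ((1 - 1*(-4))/(5 + 2))*3 = -5 + ((1 + 4)/7)*3 = -5 + ((⅐)*5)*3 = -5 + (5/7)*3 = -5 + 15/7 = -20/7 ≈ -2.8571)
(L + j(-11, 7))*A = (-69 + 7)*(-20/7) = -62*(-20/7) = 1240/7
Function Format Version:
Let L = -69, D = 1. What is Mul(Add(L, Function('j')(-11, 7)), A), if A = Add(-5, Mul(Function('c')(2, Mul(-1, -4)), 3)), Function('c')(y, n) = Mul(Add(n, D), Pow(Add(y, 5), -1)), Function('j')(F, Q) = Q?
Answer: Rational(1240, 7) ≈ 177.14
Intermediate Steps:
Function('c')(y, n) = Mul(Pow(Add(5, y), -1), Add(1, n)) (Function('c')(y, n) = Mul(Add(n, 1), Pow(Add(y, 5), -1)) = Mul(Add(1, n), Pow(Add(5, y), -1)) = Mul(Pow(Add(5, y), -1), Add(1, n)))
A = Rational(-20, 7) (A = Add(-5, Mul(Mul(Pow(Add(5, 2), -1), Add(1, Mul(-1, -4))), 3)) = Add(-5, Mul(Mul(Pow(7, -1), Add(1, 4)), 3)) = Add(-5, Mul(Mul(Rational(1, 7), 5), 3)) = Add(-5, Mul(Rational(5, 7), 3)) = Add(-5, Rational(15, 7)) = Rational(-20, 7) ≈ -2.8571)
Mul(Add(L, Function('j')(-11, 7)), A) = Mul(Add(-69, 7), Rational(-20, 7)) = Mul(-62, Rational(-20, 7)) = Rational(1240, 7)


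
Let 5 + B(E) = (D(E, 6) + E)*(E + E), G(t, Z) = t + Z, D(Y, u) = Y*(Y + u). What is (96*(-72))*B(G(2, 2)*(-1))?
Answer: -628992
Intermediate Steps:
G(t, Z) = Z + t
B(E) = -5 + 2*E*(E + E*(6 + E)) (B(E) = -5 + (E*(E + 6) + E)*(E + E) = -5 + (E*(6 + E) + E)*(2*E) = -5 + (E + E*(6 + E))*(2*E) = -5 + 2*E*(E + E*(6 + E)))
(96*(-72))*B(G(2, 2)*(-1)) = (96*(-72))*(-5 + 2*((2 + 2)*(-1))³ + 14*((2 + 2)*(-1))²) = -6912*(-5 + 2*(4*(-1))³ + 14*(4*(-1))²) = -6912*(-5 + 2*(-4)³ + 14*(-4)²) = -6912*(-5 + 2*(-64) + 14*16) = -6912*(-5 - 128 + 224) = -6912*91 = -628992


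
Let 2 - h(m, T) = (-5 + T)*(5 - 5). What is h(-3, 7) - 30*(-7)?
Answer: 212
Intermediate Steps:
h(m, T) = 2 (h(m, T) = 2 - (-5 + T)*(5 - 5) = 2 - (-5 + T)*0 = 2 - 1*0 = 2 + 0 = 2)
h(-3, 7) - 30*(-7) = 2 - 30*(-7) = 2 + 210 = 212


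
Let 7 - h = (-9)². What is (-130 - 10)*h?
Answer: 10360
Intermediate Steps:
h = -74 (h = 7 - 1*(-9)² = 7 - 1*81 = 7 - 81 = -74)
(-130 - 10)*h = (-130 - 10)*(-74) = -140*(-74) = 10360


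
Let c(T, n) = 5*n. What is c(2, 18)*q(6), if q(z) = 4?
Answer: 360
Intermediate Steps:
c(2, 18)*q(6) = (5*18)*4 = 90*4 = 360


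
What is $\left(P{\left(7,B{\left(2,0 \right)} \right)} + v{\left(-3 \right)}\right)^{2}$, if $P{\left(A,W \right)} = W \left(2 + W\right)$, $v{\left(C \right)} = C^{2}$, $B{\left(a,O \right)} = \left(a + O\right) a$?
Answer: $1089$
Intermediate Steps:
$B{\left(a,O \right)} = a \left(O + a\right)$ ($B{\left(a,O \right)} = \left(O + a\right) a = a \left(O + a\right)$)
$\left(P{\left(7,B{\left(2,0 \right)} \right)} + v{\left(-3 \right)}\right)^{2} = \left(2 \left(0 + 2\right) \left(2 + 2 \left(0 + 2\right)\right) + \left(-3\right)^{2}\right)^{2} = \left(2 \cdot 2 \left(2 + 2 \cdot 2\right) + 9\right)^{2} = \left(4 \left(2 + 4\right) + 9\right)^{2} = \left(4 \cdot 6 + 9\right)^{2} = \left(24 + 9\right)^{2} = 33^{2} = 1089$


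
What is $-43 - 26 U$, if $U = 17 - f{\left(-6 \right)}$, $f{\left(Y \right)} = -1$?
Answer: $-511$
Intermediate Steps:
$U = 18$ ($U = 17 - -1 = 17 + 1 = 18$)
$-43 - 26 U = -43 - 468 = -511$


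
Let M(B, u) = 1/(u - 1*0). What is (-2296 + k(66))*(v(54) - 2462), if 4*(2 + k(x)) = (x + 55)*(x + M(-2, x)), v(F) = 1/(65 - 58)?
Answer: 124508425/168 ≈ 7.4112e+5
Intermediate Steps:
v(F) = ⅐ (v(F) = 1/7 = ⅐)
M(B, u) = 1/u (M(B, u) = 1/(u + 0) = 1/u)
k(x) = -2 + (55 + x)*(x + 1/x)/4 (k(x) = -2 + ((x + 55)*(x + 1/x))/4 = -2 + ((55 + x)*(x + 1/x))/4 = -2 + (55 + x)*(x + 1/x)/4)
(-2296 + k(66))*(v(54) - 2462) = (-2296 + (¼)*(55 + 66*(-7 + 66² + 55*66))/66)*(⅐ - 2462) = (-2296 + (¼)*(1/66)*(55 + 66*(-7 + 4356 + 3630)))*(-17233/7) = (-2296 + (¼)*(1/66)*(55 + 66*7979))*(-17233/7) = (-2296 + (¼)*(1/66)*(55 + 526614))*(-17233/7) = (-2296 + (¼)*(1/66)*526669)*(-17233/7) = (-2296 + 47879/24)*(-17233/7) = -7225/24*(-17233/7) = 124508425/168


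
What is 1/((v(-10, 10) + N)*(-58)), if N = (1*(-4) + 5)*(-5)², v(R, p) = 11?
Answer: -1/2088 ≈ -0.00047893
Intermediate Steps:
N = 25 (N = (-4 + 5)*25 = 1*25 = 25)
1/((v(-10, 10) + N)*(-58)) = 1/((11 + 25)*(-58)) = -1/58/36 = (1/36)*(-1/58) = -1/2088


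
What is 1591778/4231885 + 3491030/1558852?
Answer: 8627491905203/3298441198010 ≈ 2.6156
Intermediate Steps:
1591778/4231885 + 3491030/1558852 = 1591778*(1/4231885) + 3491030*(1/1558852) = 1591778/4231885 + 1745515/779426 = 8627491905203/3298441198010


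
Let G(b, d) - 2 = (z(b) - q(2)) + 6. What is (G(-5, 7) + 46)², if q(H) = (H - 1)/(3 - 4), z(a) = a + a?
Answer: 2025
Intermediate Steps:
z(a) = 2*a
q(H) = 1 - H (q(H) = (-1 + H)/(-1) = (-1 + H)*(-1) = 1 - H)
G(b, d) = 9 + 2*b (G(b, d) = 2 + ((2*b - (1 - 1*2)) + 6) = 2 + ((2*b - (1 - 2)) + 6) = 2 + ((2*b - 1*(-1)) + 6) = 2 + ((2*b + 1) + 6) = 2 + ((1 + 2*b) + 6) = 2 + (7 + 2*b) = 9 + 2*b)
(G(-5, 7) + 46)² = ((9 + 2*(-5)) + 46)² = ((9 - 10) + 46)² = (-1 + 46)² = 45² = 2025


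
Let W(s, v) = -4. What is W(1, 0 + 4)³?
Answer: -64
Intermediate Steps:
W(1, 0 + 4)³ = (-4)³ = -64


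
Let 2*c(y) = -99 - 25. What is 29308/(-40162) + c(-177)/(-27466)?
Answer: -6471641/8895883 ≈ -0.72749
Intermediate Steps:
c(y) = -62 (c(y) = (-99 - 25)/2 = (½)*(-124) = -62)
29308/(-40162) + c(-177)/(-27466) = 29308/(-40162) - 62/(-27466) = 29308*(-1/40162) - 62*(-1/27466) = -14654/20081 + 1/443 = -6471641/8895883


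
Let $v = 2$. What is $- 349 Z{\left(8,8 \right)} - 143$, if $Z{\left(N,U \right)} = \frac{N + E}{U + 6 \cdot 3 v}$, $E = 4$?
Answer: $- \frac{2620}{11} \approx -238.18$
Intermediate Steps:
$Z{\left(N,U \right)} = \frac{4 + N}{36 + U}$ ($Z{\left(N,U \right)} = \frac{N + 4}{U + 6 \cdot 3 \cdot 2} = \frac{4 + N}{U + 18 \cdot 2} = \frac{4 + N}{U + 36} = \frac{4 + N}{36 + U}$)
$- 349 Z{\left(8,8 \right)} - 143 = - 349 \frac{4 + 8}{36 + 8} - 143 = - 349 \cdot \frac{1}{44} \cdot 12 - 143 = \left(-349\right) \frac{3}{11} - 143 = - \frac{1047}{11} - 143 = - \frac{2620}{11}$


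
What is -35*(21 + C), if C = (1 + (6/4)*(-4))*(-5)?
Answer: -1610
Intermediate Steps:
C = 25 (C = (1 + (6*(¼))*(-4))*(-5) = (1 + (3/2)*(-4))*(-5) = (1 - 6)*(-5) = -5*(-5) = 25)
-35*(21 + C) = -35*(21 + 25) = -35*46 = -1610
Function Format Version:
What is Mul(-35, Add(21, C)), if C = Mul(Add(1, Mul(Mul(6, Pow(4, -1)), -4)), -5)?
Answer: -1610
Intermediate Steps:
C = 25 (C = Mul(Add(1, Mul(Mul(6, Rational(1, 4)), -4)), -5) = Mul(Add(1, Mul(Rational(3, 2), -4)), -5) = Mul(Add(1, -6), -5) = Mul(-5, -5) = 25)
Mul(-35, Add(21, C)) = Mul(-35, Add(21, 25)) = Mul(-35, 46) = -1610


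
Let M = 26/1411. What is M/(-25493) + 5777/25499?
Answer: 15984740469/70554993529 ≈ 0.22656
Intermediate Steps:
M = 26/1411 (M = 26*(1/1411) = 26/1411 ≈ 0.018427)
M/(-25493) + 5777/25499 = (26/1411)/(-25493) + 5777/25499 = (26/1411)*(-1/25493) + 5777*(1/25499) = -2/2766971 + 5777/25499 = 15984740469/70554993529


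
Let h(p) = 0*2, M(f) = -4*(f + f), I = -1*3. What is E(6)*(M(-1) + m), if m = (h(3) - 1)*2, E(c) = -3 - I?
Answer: 0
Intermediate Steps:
I = -3
M(f) = -8*f
h(p) = 0
E(c) = 0 (E(c) = -3 - 1*(-3) = -3 + 3 = 0)
m = -2 (m = (0 - 1)*2 = -1*2 = -2)
E(6)*(M(-1) + m) = 0*(-8*(-1) - 2) = 0*(8 - 2) = 0*6 = 0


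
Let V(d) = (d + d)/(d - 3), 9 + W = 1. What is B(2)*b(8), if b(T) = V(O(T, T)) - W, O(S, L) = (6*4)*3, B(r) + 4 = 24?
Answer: 4640/23 ≈ 201.74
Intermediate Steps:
B(r) = 20 (B(r) = -4 + 24 = 20)
O(S, L) = 72 (O(S, L) = 24*3 = 72)
W = -8 (W = -9 + 1 = -8)
V(d) = 2*d/(-3 + d) (V(d) = (2*d)/(-3 + d) = 2*d/(-3 + d))
b(T) = 232/23 (b(T) = 2*72/(-3 + 72) - 1*(-8) = 2*72/69 + 8 = 2*72*(1/69) + 8 = 48/23 + 8 = 232/23)
B(2)*b(8) = 20*(232/23) = 4640/23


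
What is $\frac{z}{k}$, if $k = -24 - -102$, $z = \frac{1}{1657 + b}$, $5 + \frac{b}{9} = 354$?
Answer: $\frac{1}{374244} \approx 2.6721 \cdot 10^{-6}$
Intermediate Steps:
$b = 3141$ ($b = -45 + 9 \cdot 354 = -45 + 3186 = 3141$)
$z = \frac{1}{4798}$ ($z = \frac{1}{1657 + 3141} = \frac{1}{4798} \approx 0.00020842$)
$k = 78$ ($k = -24 + 102 = 78$)
$\frac{z}{k} = \frac{1}{4798 \cdot 78} = \frac{1}{4798} \cdot \frac{1}{78} = \frac{1}{374244}$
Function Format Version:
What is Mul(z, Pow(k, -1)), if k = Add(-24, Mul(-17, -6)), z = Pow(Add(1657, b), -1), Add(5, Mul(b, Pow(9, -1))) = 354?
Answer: Rational(1, 374244) ≈ 2.6721e-6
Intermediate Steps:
b = 3141 (b = Add(-45, Mul(9, 354)) = Add(-45, 3186) = 3141)
z = Rational(1, 4798) (z = Pow(Add(1657, 3141), -1) = Pow(4798, -1) = Rational(1, 4798) ≈ 0.00020842)
k = 78 (k = Add(-24, 102) = 78)
Mul(z, Pow(k, -1)) = Mul(Rational(1, 4798), Pow(78, -1)) = Mul(Rational(1, 4798), Rational(1, 78)) = Rational(1, 374244)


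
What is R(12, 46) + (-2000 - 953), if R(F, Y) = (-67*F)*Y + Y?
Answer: -39891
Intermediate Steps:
R(F, Y) = Y - 67*F*Y (R(F, Y) = -67*F*Y + Y = Y - 67*F*Y)
R(12, 46) + (-2000 - 953) = 46*(1 - 67*12) + (-2000 - 953) = 46*(1 - 804) - 2953 = 46*(-803) - 2953 = -36938 - 2953 = -39891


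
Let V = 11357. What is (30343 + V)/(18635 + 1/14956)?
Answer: 207888400/92901687 ≈ 2.2377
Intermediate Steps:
(30343 + V)/(18635 + 1/14956) = (30343 + 11357)/(18635 + 1/14956) = 41700/(18635 + 1/14956) = 41700/(278705061/14956) = 41700*(14956/278705061) = 207888400/92901687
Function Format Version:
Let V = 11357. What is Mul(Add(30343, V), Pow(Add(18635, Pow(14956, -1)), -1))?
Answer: Rational(207888400, 92901687) ≈ 2.2377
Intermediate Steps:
Mul(Add(30343, V), Pow(Add(18635, Pow(14956, -1)), -1)) = Mul(Add(30343, 11357), Pow(Add(18635, Pow(14956, -1)), -1)) = Mul(41700, Pow(Add(18635, Rational(1, 14956)), -1)) = Mul(41700, Pow(Rational(278705061, 14956), -1)) = Mul(41700, Rational(14956, 278705061)) = Rational(207888400, 92901687)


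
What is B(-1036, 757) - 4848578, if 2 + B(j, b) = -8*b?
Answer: -4854636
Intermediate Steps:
B(j, b) = -2 - 8*b
B(-1036, 757) - 4848578 = (-2 - 8*757) - 4848578 = (-2 - 6056) - 4848578 = -6058 - 4848578 = -4854636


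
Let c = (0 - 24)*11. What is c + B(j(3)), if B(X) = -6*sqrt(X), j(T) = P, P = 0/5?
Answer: -264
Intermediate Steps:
P = 0 (P = 0*(1/5) = 0)
j(T) = 0
c = -264 (c = -24*11 = -264)
c + B(j(3)) = -264 - 6*sqrt(0) = -264 - 6*0 = -264 + 0 = -264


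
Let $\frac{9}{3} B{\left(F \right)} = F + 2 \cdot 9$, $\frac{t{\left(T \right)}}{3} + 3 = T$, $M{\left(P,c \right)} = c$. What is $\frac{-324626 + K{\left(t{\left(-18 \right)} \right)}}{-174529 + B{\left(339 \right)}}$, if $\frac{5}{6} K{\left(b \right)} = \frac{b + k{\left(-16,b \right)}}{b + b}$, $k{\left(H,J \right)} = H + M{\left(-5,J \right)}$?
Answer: $\frac{17042794}{9156525} \approx 1.8613$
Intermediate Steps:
$t{\left(T \right)} = -9 + 3 T$
$k{\left(H,J \right)} = H + J$
$B{\left(F \right)} = 6 + \frac{F}{3}$ ($B{\left(F \right)} = \frac{F + 2 \cdot 9}{3} = \frac{F + 18}{3} = \frac{18 + F}{3} = 6 + \frac{F}{3}$)
$K{\left(b \right)} = \frac{3 \left(-16 + 2 b\right)}{5 b}$ ($K{\left(b \right)} = \frac{6 \frac{b + \left(-16 + b\right)}{b + b}}{5} = \frac{6 \frac{-16 + 2 b}{2 b}}{5} = \frac{3 \left(-16 + 2 b\right)}{5 b}$)
$\frac{-324626 + K{\left(t{\left(-18 \right)} \right)}}{-174529 + B{\left(339 \right)}} = \frac{-324626 + \frac{6 \left(-8 + \left(-9 + 3 \left(-18\right)\right)\right)}{5 \left(-9 + 3 \left(-18\right)\right)}}{-174529 + \left(6 + \frac{1}{3} \cdot 339\right)} = \frac{-324626 + \frac{6 \left(-8 - 63\right)}{5 \left(-9 - 54\right)}}{-174529 + \left(6 + 113\right)} = \frac{-324626 + \frac{6 \left(-8 - 63\right)}{5 \left(-63\right)}}{-174529 + 119} = \frac{-324626 + \frac{6}{5} \left(- \frac{1}{63}\right) \left(-71\right)}{-174410} = \left(-324626 + \frac{142}{105}\right) \left(- \frac{1}{174410}\right) = \left(- \frac{34085588}{105}\right) \left(- \frac{1}{174410}\right) = \frac{17042794}{9156525}$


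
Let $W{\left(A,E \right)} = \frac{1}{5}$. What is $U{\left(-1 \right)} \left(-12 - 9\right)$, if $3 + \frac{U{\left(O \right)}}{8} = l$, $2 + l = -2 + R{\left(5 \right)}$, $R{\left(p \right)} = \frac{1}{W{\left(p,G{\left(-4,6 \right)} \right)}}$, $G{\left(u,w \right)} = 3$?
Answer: $336$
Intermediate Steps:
$W{\left(A,E \right)} = \frac{1}{5}$
$R{\left(p \right)} = 5$ ($R{\left(p \right)} = \frac{1}{\frac{1}{5}} = 5$)
$l = 1$ ($l = -2 + \left(-2 + 5\right) = -2 + 3 = 1$)
$U{\left(O \right)} = -16$ ($U{\left(O \right)} = -24 + 8 \cdot 1 = -24 + 8 = -16$)
$U{\left(-1 \right)} \left(-12 - 9\right) = - 16 \left(-12 - 9\right) = \left(-16\right) \left(-21\right) = 336$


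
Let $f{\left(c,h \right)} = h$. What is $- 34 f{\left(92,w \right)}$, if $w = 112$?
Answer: $-3808$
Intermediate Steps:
$- 34 f{\left(92,w \right)} = \left(-34\right) 112 = -3808$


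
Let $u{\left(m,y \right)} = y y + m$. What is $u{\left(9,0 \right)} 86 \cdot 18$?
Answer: $13932$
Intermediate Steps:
$u{\left(m,y \right)} = m + y^{2}$ ($u{\left(m,y \right)} = y^{2} + m = m + y^{2}$)
$u{\left(9,0 \right)} 86 \cdot 18 = \left(9 + 0^{2}\right) 86 \cdot 18 = \left(9 + 0\right) 86 \cdot 18 = 9 \cdot 86 \cdot 18 = 774 \cdot 18 = 13932$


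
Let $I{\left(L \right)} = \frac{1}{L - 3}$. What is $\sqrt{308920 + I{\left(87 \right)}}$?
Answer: $\frac{\sqrt{544934901}}{42} \approx 555.81$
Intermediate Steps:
$I{\left(L \right)} = \frac{1}{-3 + L}$
$\sqrt{308920 + I{\left(87 \right)}} = \sqrt{308920 + \frac{1}{-3 + 87}} = \sqrt{308920 + \frac{1}{84}} = \sqrt{\frac{25949281}{84}} = \frac{\sqrt{544934901}}{42}$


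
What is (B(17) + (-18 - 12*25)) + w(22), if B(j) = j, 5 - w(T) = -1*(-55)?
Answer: -351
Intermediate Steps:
w(T) = -50 (w(T) = 5 - (-1)*(-55) = 5 - 1*55 = 5 - 55 = -50)
(B(17) + (-18 - 12*25)) + w(22) = (17 + (-18 - 12*25)) - 50 = (17 + (-18 - 300)) - 50 = (17 - 318) - 50 = -301 - 50 = -351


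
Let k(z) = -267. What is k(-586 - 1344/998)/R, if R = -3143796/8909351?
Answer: 792932239/1047932 ≈ 756.66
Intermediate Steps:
R = -3143796/8909351 (R = -3143796*1/8909351 = -3143796/8909351 ≈ -0.35286)
k(-586 - 1344/998)/R = -267/(-3143796/8909351) = -267*(-8909351/3143796) = 792932239/1047932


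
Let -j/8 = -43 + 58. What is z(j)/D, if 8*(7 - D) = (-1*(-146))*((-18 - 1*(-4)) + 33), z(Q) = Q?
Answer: 160/453 ≈ 0.35320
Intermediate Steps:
j = -120 (j = -8*(-43 + 58) = -8*15 = -120)
D = -1359/4 (D = 7 - (-1*(-146))*((-18 - 1*(-4)) + 33)/8 = 7 - 73*((-18 + 4) + 33)/4 = 7 - 73*(-14 + 33)/4 = 7 - 73*19/4 = 7 - ⅛*2774 = 7 - 1387/4 = -1359/4 ≈ -339.75)
z(j)/D = -120/(-1359/4) = -120*(-4/1359) = 160/453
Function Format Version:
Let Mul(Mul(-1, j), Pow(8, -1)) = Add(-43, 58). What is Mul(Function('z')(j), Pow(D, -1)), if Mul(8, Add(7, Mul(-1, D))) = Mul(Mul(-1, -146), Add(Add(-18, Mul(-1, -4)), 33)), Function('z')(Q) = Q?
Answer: Rational(160, 453) ≈ 0.35320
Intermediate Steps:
j = -120 (j = Mul(-8, Add(-43, 58)) = Mul(-8, 15) = -120)
D = Rational(-1359, 4) (D = Add(7, Mul(Rational(-1, 8), Mul(Mul(-1, -146), Add(Add(-18, Mul(-1, -4)), 33)))) = Add(7, Mul(Rational(-1, 8), Mul(146, Add(Add(-18, 4), 33)))) = Add(7, Mul(Rational(-1, 8), Mul(146, Add(-14, 33)))) = Add(7, Mul(Rational(-1, 8), Mul(146, 19))) = Add(7, Mul(Rational(-1, 8), 2774)) = Add(7, Rational(-1387, 4)) = Rational(-1359, 4) ≈ -339.75)
Mul(Function('z')(j), Pow(D, -1)) = Mul(-120, Pow(Rational(-1359, 4), -1)) = Mul(-120, Rational(-4, 1359)) = Rational(160, 453)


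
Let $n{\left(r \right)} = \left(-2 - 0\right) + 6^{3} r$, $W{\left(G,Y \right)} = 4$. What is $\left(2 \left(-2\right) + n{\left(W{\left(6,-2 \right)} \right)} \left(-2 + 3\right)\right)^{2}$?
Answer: $736164$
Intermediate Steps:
$n{\left(r \right)} = -2 + 216 r$ ($n{\left(r \right)} = \left(-2 + 0\right) + 216 r = -2 + 216 r$)
$\left(2 \left(-2\right) + n{\left(W{\left(6,-2 \right)} \right)} \left(-2 + 3\right)\right)^{2} = \left(2 \left(-2\right) + \left(-2 + 216 \cdot 4\right) \left(-2 + 3\right)\right)^{2} = \left(-4 + \left(-2 + 864\right) 1\right)^{2} = \left(-4 + 862 \cdot 1\right)^{2} = \left(-4 + 862\right)^{2} = 858^{2} = 736164$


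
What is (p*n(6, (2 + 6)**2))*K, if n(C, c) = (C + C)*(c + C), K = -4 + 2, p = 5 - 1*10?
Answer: 8400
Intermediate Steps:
p = -5 (p = 5 - 10 = -5)
K = -2
n(C, c) = 2*C*(C + c) (n(C, c) = (2*C)*(C + c) = 2*C*(C + c))
(p*n(6, (2 + 6)**2))*K = -10*6*(6 + (2 + 6)**2)*(-2) = -10*6*(6 + 8**2)*(-2) = -10*6*(6 + 64)*(-2) = -10*6*70*(-2) = -5*840*(-2) = -4200*(-2) = 8400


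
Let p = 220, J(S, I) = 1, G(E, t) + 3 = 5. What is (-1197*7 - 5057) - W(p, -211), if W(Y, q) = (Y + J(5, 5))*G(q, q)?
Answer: -13878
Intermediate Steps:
G(E, t) = 2 (G(E, t) = -3 + 5 = 2)
W(Y, q) = 2 + 2*Y (W(Y, q) = (Y + 1)*2 = (1 + Y)*2 = 2 + 2*Y)
(-1197*7 - 5057) - W(p, -211) = (-1197*7 - 5057) - (2 + 2*220) = (-8379 - 5057) - (2 + 440) = -13436 - 1*442 = -13436 - 442 = -13878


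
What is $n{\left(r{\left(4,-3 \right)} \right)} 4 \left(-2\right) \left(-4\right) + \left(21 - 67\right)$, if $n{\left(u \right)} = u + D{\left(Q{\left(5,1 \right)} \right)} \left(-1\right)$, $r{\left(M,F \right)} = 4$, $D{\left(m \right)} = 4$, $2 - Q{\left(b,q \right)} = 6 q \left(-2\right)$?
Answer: $-46$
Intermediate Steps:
$Q{\left(b,q \right)} = 2 + 12 q$ ($Q{\left(b,q \right)} = 2 - 6 q \left(-2\right) = 2 - - 12 q = 2 + 12 q$)
$n{\left(u \right)} = -4 + u$ ($n{\left(u \right)} = u + 4 \left(-1\right) = u - 4 = -4 + u$)
$n{\left(r{\left(4,-3 \right)} \right)} 4 \left(-2\right) \left(-4\right) + \left(21 - 67\right) = \left(-4 + 4\right) 4 \left(-2\right) \left(-4\right) + \left(21 - 67\right) = 0 \left(\left(-8\right) \left(-4\right)\right) - 46 = 0 \cdot 32 - 46 = 0 - 46 = -46$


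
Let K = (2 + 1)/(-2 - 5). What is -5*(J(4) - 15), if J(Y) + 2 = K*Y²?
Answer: 835/7 ≈ 119.29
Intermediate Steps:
K = -3/7 (K = 3/(-7) = 3*(-⅐) = -3/7 ≈ -0.42857)
J(Y) = -2 - 3*Y²/7
-5*(J(4) - 15) = -5*((-2 - 3/7*4²) - 15) = -5*((-2 - 3/7*16) - 15) = -5*((-2 - 48/7) - 15) = -5*(-62/7 - 15) = -5*(-167/7) = 835/7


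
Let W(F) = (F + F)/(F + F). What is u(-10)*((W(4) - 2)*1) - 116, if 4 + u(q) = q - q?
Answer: -112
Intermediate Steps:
u(q) = -4 (u(q) = -4 + (q - q) = -4 + 0 = -4)
W(F) = 1 (W(F) = (2*F)/((2*F)) = (2*F)*(1/(2*F)) = 1)
u(-10)*((W(4) - 2)*1) - 116 = -4*(1 - 2) - 116 = -(-4) - 116 = -4*(-1) - 116 = 4 - 116 = -112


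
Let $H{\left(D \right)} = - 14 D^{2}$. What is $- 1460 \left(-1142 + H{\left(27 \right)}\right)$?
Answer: $16568080$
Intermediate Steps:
$- 1460 \left(-1142 + H{\left(27 \right)}\right) = - 1460 \left(-1142 - 14 \cdot 27^{2}\right) = - 1460 \left(-1142 - 10206\right) = \left(-1460\right) \left(-11348\right) = 16568080$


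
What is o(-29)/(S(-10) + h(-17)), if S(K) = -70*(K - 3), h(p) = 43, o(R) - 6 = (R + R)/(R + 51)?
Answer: 37/10483 ≈ 0.0035295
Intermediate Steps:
o(R) = 6 + 2*R/(51 + R) (o(R) = 6 + (R + R)/(R + 51) = 6 + (2*R)/(51 + R) = 6 + 2*R/(51 + R))
S(K) = 210 - 70*K (S(K) = -70*(-3 + K) = 210 - 70*K)
o(-29)/(S(-10) + h(-17)) = (2*(153 + 4*(-29))/(51 - 29))/((210 - 70*(-10)) + 43) = (2*(153 - 116)/22)/((210 + 700) + 43) = (2*(1/22)*37)/(910 + 43) = (37/11)/953 = (37/11)*(1/953) = 37/10483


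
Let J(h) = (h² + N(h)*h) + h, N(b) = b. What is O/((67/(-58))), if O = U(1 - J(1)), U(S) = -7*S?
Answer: -812/67 ≈ -12.119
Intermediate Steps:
J(h) = h + 2*h² (J(h) = (h² + h*h) + h = (h² + h²) + h = 2*h² + h = h + 2*h²)
O = 14 (O = -7*(1 - (1 + 2*1)) = -7*(1 - (1 + 2)) = -7*(1 - 3) = -7*(-2) = 14)
O/((67/(-58))) = 14/((67/(-58))) = 14/((67*(-1/58))) = 14/(-67/58) = 14*(-58/67) = -812/67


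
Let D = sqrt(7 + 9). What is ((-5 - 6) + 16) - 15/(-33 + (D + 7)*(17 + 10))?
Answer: 435/88 ≈ 4.9432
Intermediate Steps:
D = 4 (D = sqrt(16) = 4)
((-5 - 6) + 16) - 15/(-33 + (D + 7)*(17 + 10)) = ((-5 - 6) + 16) - 15/(-33 + (4 + 7)*(17 + 10)) = (-11 + 16) - 15/(-33 + 11*27) = 5 - 15/(-33 + 297) = 5 - 15/264 = 5 + (1/264)*(-15) = 5 - 5/88 = 435/88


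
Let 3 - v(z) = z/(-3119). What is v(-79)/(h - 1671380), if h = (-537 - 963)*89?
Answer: -4639/2814710360 ≈ -1.6481e-6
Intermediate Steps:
v(z) = 3 + z/3119 (v(z) = 3 - z/(-3119) = 3 - z*(-1)/3119 = 3 - (-1)*z/3119 = 3 + z/3119)
h = -133500 (h = -1500*89 = -133500)
v(-79)/(h - 1671380) = (3 + (1/3119)*(-79))/(-133500 - 1671380) = (3 - 79/3119)/(-1804880) = (9278/3119)*(-1/1804880) = -4639/2814710360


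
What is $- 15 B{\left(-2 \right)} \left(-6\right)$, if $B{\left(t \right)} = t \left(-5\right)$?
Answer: $900$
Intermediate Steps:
$B{\left(t \right)} = - 5 t$
$- 15 B{\left(-2 \right)} \left(-6\right) = - 15 \left(\left(-5\right) \left(-2\right)\right) \left(-6\right) = \left(-15\right) 10 \left(-6\right) = \left(-150\right) \left(-6\right) = 900$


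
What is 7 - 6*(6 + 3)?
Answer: -47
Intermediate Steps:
7 - 6*(6 + 3) = 7 - 6*9 = 7 - 54 = -47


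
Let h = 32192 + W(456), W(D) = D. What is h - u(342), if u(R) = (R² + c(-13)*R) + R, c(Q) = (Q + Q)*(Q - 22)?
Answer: -395878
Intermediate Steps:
c(Q) = 2*Q*(-22 + Q) (c(Q) = (2*Q)*(-22 + Q) = 2*Q*(-22 + Q))
u(R) = R² + 911*R (u(R) = (R² + (2*(-13)*(-22 - 13))*R) + R = (R² + (2*(-13)*(-35))*R) + R = (R² + 910*R) + R = R² + 911*R)
h = 32648 (h = 32192 + 456 = 32648)
h - u(342) = 32648 - 342*(911 + 342) = 32648 - 342*1253 = 32648 - 1*428526 = 32648 - 428526 = -395878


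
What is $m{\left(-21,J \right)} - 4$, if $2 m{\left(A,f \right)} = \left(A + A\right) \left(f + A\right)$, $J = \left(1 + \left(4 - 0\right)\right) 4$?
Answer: $17$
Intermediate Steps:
$J = 20$ ($J = \left(1 + \left(4 + 0\right)\right) 4 = \left(1 + 4\right) 4 = 5 \cdot 4 = 20$)
$m{\left(A,f \right)} = A \left(A + f\right)$ ($m{\left(A,f \right)} = \frac{\left(A + A\right) \left(f + A\right)}{2} = \frac{2 A \left(A + f\right)}{2} = A \left(A + f\right)$)
$m{\left(-21,J \right)} - 4 = - 21 \left(-21 + 20\right) - 4 = \left(-21\right) \left(-1\right) - 4 = 21 - 4 = 17$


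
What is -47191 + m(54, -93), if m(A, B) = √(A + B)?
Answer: -47191 + I*√39 ≈ -47191.0 + 6.245*I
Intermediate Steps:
-47191 + m(54, -93) = -47191 + √(54 - 93) = -47191 + √(-39) = -47191 + I*√39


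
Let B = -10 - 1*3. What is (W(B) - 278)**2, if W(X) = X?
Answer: 84681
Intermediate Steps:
B = -13 (B = -10 - 3 = -13)
(W(B) - 278)**2 = (-13 - 278)**2 = (-291)**2 = 84681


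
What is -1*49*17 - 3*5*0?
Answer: -833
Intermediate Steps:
-1*49*17 - 3*5*0 = -49*17 - 15*0 = -833 + 0 = -833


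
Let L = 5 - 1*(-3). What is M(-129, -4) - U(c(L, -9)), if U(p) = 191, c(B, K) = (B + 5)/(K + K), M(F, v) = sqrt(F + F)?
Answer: -191 + I*sqrt(258) ≈ -191.0 + 16.062*I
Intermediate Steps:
M(F, v) = sqrt(2)*sqrt(F) (M(F, v) = sqrt(2*F) = sqrt(2)*sqrt(F))
L = 8 (L = 5 + 3 = 8)
c(B, K) = (5 + B)/(2*K) (c(B, K) = (5 + B)/((2*K)) = (5 + B)*(1/(2*K)) = (5 + B)/(2*K))
M(-129, -4) - U(c(L, -9)) = sqrt(2)*sqrt(-129) - 1*191 = sqrt(2)*(I*sqrt(129)) - 191 = I*sqrt(258) - 191 = -191 + I*sqrt(258)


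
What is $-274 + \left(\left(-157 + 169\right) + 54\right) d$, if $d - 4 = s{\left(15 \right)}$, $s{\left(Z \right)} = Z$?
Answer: $980$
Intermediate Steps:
$d = 19$ ($d = 4 + 15 = 19$)
$-274 + \left(\left(-157 + 169\right) + 54\right) d = -274 + \left(\left(-157 + 169\right) + 54\right) 19 = -274 + \left(12 + 54\right) 19 = -274 + 66 \cdot 19 = -274 + 1254 = 980$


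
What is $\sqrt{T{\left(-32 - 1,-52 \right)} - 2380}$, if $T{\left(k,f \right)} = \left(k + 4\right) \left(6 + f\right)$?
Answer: $i \sqrt{1046} \approx 32.342 i$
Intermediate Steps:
$T{\left(k,f \right)} = \left(4 + k\right) \left(6 + f\right)$
$\sqrt{T{\left(-32 - 1,-52 \right)} - 2380} = \sqrt{\left(24 + 4 \left(-52\right) + 6 \left(-32 - 1\right) - 52 \left(-32 - 1\right)\right) - 2380} = \sqrt{\left(24 - 208 + 6 \left(-32 - 1\right) - 52 \left(-32 - 1\right)\right) - 2380} = \sqrt{\left(24 - 208 + 6 \left(-33\right) - -1716\right) - 2380} = \sqrt{\left(24 - 208 - 198 + 1716\right) - 2380} = \sqrt{1334 - 2380} = \sqrt{-1046} = i \sqrt{1046}$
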